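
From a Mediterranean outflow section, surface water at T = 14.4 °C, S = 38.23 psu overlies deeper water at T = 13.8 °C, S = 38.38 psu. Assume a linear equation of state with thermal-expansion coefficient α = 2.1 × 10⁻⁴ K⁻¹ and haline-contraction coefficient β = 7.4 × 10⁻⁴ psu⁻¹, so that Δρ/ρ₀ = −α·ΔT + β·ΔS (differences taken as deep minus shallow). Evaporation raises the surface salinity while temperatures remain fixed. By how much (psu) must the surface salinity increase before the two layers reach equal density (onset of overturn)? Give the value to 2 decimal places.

0.32 psu

Neutral buoyancy requires −α(T_deep − T_surf) + β(S_deep − S_surf′) = 0.
S_surf′ = S_deep − (α/β)·ΔT = 38.38 − (2.1 × 10⁻⁴/7.4 × 10⁻⁴)·(-0.6) = 38.5503 psu.
Increase required: 38.5503 − 38.23 = 0.3203 psu.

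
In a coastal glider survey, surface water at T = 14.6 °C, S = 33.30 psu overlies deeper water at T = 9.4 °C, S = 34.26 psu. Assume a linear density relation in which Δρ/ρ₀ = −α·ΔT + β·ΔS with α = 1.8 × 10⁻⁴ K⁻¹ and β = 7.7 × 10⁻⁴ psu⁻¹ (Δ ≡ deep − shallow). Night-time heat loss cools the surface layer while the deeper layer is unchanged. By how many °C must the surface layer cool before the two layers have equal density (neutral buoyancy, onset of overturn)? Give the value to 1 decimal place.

9.3 °C

Neutral buoyancy requires Δρ = 0, i.e. −α(T_deep − T_surf′) + β(S_deep − S_surf) = 0.
T_surf′ = T_deep − (β/α)·ΔS = 9.4 − (7.7 × 10⁻⁴/1.8 × 10⁻⁴)·(+0.96) = 5.293 °C.
Cooling required: 14.6 − (5.293) = 9.307 °C.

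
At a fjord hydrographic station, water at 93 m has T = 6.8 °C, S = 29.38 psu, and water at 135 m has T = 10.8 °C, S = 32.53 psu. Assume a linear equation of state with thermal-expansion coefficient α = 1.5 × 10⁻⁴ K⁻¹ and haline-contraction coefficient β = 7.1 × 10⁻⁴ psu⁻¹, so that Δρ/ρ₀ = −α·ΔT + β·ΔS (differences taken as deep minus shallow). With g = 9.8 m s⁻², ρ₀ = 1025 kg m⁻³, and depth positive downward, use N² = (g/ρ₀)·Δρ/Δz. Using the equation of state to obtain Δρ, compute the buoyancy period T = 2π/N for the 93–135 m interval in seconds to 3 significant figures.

ΔT = +4.0 K, ΔS = +3.15 psu (deep − shallow).
Δρ/ρ₀ = −αΔT + βΔS = -6.00 × 10⁻⁴ + 2.2365 × 10⁻³ = 1.6365 × 10⁻³, so Δρ ≈ 1.677 kg m⁻³.
N² = (g/ρ₀)·Δρ/Δz = g·(Δρ/ρ₀)/Δz = 9.8 × 1.6365 × 10⁻³ / 42 = 3.8185 × 10⁻⁴ s⁻².
N = √(3.8185 × 10⁻⁴) = 0.019541 rad s⁻¹ → T = 2π/N = 321.54 s ≈ 322 s.

322 s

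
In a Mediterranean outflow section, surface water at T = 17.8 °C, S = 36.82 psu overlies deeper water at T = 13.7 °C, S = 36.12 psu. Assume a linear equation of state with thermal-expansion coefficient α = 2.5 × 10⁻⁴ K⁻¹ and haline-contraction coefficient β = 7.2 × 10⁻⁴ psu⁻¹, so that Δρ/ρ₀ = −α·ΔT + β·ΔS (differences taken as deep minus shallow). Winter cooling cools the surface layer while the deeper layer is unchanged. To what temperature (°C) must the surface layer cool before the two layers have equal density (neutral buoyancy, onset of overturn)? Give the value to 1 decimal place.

15.7 °C

Neutral buoyancy requires Δρ = 0, i.e. −α(T_deep − T_surf′) + β(S_deep − S_surf) = 0.
T_surf′ = T_deep − (β/α)·ΔS = 13.7 − (7.2 × 10⁻⁴/2.5 × 10⁻⁴)·(-0.70) = 15.716 °C.
Cooling required: 17.8 − (15.716) = 2.084 °C.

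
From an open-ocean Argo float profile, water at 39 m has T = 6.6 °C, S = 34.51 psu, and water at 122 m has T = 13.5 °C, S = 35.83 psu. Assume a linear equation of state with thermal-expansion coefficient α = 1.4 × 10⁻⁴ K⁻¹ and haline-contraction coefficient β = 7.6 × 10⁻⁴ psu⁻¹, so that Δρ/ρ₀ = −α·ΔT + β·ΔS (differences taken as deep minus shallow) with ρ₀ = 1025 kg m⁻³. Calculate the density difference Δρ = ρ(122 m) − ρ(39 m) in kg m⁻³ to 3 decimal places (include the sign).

+0.038 kg m⁻³

ΔT = +6.9 K, ΔS = +1.32 psu (deep − shallow).
Δρ/ρ₀ = −(1.4 × 10⁻⁴)(+6.9) + (7.6 × 10⁻⁴)(+1.32) = 3.72 × 10⁻⁵.
Δρ = 1025 × (3.72 × 10⁻⁵) = +0.038 kg m⁻³.
Positive Δρ: denser below, stable.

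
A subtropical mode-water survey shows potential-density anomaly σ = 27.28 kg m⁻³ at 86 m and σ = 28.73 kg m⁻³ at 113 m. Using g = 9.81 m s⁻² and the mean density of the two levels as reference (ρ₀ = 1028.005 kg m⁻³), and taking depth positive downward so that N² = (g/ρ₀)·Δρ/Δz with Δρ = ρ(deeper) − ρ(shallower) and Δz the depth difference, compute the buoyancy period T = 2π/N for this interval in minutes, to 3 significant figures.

Δρ = 1028.73 − 1027.28 = 1.45 kg m⁻³ over Δz = 113 − 86 = 27 m.
N² = (9.81/1028.005) × (1.45/27) = 5.1248 × 10⁻⁴ s⁻².
N = √(5.1248 × 10⁻⁴) = 0.022638 rad s⁻¹, so T = 2π/N = 277.55 s = 4.6258 min ≈ 4.63 min.

4.63 min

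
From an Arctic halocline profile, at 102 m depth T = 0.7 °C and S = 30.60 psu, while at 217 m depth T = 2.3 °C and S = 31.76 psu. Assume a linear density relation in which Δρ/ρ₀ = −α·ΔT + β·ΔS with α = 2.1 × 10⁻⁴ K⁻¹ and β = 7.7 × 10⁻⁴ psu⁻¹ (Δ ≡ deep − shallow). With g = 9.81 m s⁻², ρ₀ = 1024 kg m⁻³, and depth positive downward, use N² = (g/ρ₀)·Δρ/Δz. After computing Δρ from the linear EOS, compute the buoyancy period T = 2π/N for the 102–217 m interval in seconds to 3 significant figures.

ΔT = +1.6 K, ΔS = +1.16 psu (deep − shallow).
Δρ/ρ₀ = −αΔT + βΔS = -3.36 × 10⁻⁴ + 8.932 × 10⁻⁴ = 5.572 × 10⁻⁴, so Δρ ≈ 0.5706 kg m⁻³.
N² = (g/ρ₀)·Δρ/Δz = g·(Δρ/ρ₀)/Δz = 9.81 × 5.572 × 10⁻⁴ / 115 = 4.7532 × 10⁻⁵ s⁻².
N = √(4.7532 × 10⁻⁵) = 6.8943 × 10⁻³ rad s⁻¹ → T = 2π/N = 911.36 s ≈ 911 s.

911 s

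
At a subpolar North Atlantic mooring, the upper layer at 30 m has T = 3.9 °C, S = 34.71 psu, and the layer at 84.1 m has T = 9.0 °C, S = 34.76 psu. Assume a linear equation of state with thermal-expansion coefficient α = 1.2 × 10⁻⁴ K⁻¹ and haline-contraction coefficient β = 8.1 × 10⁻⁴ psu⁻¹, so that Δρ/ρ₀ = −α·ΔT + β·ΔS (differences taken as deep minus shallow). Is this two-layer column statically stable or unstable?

unstable

ΔT = 9.0 − 3.9 = +5.1 K and ΔS = 34.76 − 34.71 = +0.05 psu (deep − shallow).
−αΔT = -6.12 × 10⁻⁴; βΔS = 4.05 × 10⁻⁵; sum Δρ/ρ₀ = -5.715 × 10⁻⁴.
Δρ/ρ₀ < 0, so Δρ < 0: deeper water is lighter → statically unstable; the column would overturn.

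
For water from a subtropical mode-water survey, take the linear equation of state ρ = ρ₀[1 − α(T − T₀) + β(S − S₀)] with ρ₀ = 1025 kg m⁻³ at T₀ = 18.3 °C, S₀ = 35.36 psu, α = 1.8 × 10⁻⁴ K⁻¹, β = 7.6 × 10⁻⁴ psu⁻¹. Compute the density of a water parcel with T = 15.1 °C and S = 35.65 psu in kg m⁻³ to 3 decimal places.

1025.816 kg m⁻³

T − T₀ = -3.2 K, S − S₀ = +0.29 psu.
Bracket = 1 − α·(-3.2) + β·(+0.29) = 1 + (7.964 × 10⁻⁴) = 1.0007964.
ρ = 1025 × 1.0007964 = 1025.816 kg m⁻³.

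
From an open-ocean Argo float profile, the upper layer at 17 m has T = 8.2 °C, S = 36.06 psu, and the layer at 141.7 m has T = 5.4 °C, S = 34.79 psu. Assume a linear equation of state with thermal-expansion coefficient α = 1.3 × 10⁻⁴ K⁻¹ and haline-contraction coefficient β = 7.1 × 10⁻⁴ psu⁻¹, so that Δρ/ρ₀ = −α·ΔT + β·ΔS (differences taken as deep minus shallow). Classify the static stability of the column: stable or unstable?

ΔT = 5.4 − 8.2 = -2.8 K and ΔS = 34.79 − 36.06 = -1.27 psu (deep − shallow).
−αΔT = 3.64 × 10⁻⁴; βΔS = -9.017 × 10⁻⁴; sum Δρ/ρ₀ = -5.377 × 10⁻⁴.
Δρ/ρ₀ < 0, so Δρ < 0: deeper water is lighter → statically unstable; the column would overturn.

unstable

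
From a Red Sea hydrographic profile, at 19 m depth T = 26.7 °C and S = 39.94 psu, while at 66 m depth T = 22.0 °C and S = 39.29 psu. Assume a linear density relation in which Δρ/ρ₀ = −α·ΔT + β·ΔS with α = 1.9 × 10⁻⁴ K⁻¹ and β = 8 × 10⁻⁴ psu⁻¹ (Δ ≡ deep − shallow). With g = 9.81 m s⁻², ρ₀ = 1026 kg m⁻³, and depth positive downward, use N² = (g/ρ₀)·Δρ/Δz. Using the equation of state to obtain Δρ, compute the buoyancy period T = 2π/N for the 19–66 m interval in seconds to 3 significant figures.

ΔT = -4.7 K, ΔS = -0.65 psu (deep − shallow).
Δρ/ρ₀ = −αΔT + βΔS = 8.93 × 10⁻⁴ − 5.20 × 10⁻⁴ = 3.73 × 10⁻⁴, so Δρ ≈ 0.3827 kg m⁻³.
N² = (g/ρ₀)·Δρ/Δz = g·(Δρ/ρ₀)/Δz = 9.81 × 3.73 × 10⁻⁴ / 47 = 7.7854 × 10⁻⁵ s⁻².
N = √(7.7854 × 10⁻⁵) = 8.8235 × 10⁻³ rad s⁻¹ → T = 2π/N = 712.10 s ≈ 712 s.

712 s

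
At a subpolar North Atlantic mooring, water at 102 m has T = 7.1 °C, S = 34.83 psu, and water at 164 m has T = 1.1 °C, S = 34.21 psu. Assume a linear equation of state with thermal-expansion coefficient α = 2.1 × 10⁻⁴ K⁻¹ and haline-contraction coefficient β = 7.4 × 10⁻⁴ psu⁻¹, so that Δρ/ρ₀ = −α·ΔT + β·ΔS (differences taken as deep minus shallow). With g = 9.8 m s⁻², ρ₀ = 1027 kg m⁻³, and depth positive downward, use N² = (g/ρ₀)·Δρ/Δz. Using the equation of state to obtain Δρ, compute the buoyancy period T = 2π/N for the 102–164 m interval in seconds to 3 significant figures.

ΔT = -6.0 K, ΔS = -0.62 psu (deep − shallow).
Δρ/ρ₀ = −αΔT + βΔS = 1.26 × 10⁻³ − 4.588 × 10⁻⁴ = 8.012 × 10⁻⁴, so Δρ ≈ 0.8228 kg m⁻³.
N² = (g/ρ₀)·Δρ/Δz = g·(Δρ/ρ₀)/Δz = 9.8 × 8.012 × 10⁻⁴ / 62 = 1.2664 × 10⁻⁴ s⁻².
N = √(1.2664 × 10⁻⁴) = 0.011253 rad s⁻¹ → T = 2π/N = 558.36 s ≈ 558 s.

558 s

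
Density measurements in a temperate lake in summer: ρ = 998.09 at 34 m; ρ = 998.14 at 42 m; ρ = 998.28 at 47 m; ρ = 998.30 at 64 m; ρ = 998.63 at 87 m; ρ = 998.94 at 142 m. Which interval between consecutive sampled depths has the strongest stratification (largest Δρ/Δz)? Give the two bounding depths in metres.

Compute the density gradient over each adjacent pair:
  34–42 m: Δρ/Δz = 0.05/8 = 6.3 × 10⁻³ kg m⁻⁴
  42–47 m: Δρ/Δz = 0.14/5 = 0.028 kg m⁻⁴
  47–64 m: Δρ/Δz = 0.02/17 = 1.2 × 10⁻³ kg m⁻⁴
  64–87 m: Δρ/Δz = 0.33/23 = 0.014 kg m⁻⁴
  87–142 m: Δρ/Δz = 0.31/55 = 5.6 × 10⁻³ kg m⁻⁴
The largest gradient is in the 42–47 m interval — the pycnocline.

42–47 m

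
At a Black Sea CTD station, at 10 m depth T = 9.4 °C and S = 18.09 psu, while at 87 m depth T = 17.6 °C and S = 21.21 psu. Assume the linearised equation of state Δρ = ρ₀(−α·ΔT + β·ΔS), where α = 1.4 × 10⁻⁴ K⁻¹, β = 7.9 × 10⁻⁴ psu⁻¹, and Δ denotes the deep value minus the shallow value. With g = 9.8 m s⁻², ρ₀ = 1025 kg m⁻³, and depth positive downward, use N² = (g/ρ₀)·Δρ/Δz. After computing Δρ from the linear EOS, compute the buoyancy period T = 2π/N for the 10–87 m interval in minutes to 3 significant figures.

8.09 min

ΔT = +8.2 K, ΔS = +3.12 psu (deep − shallow).
Δρ/ρ₀ = −αΔT + βΔS = -1.148 × 10⁻³ + 2.4648 × 10⁻³ = 1.3168 × 10⁻³, so Δρ ≈ 1.350 kg m⁻³.
N² = (g/ρ₀)·Δρ/Δz = g·(Δρ/ρ₀)/Δz = 9.8 × 1.3168 × 10⁻³ / 77 = 1.6759 × 10⁻⁴ s⁻².
N = √(1.6759 × 10⁻⁴) = 0.012946 rad s⁻¹ → T = 2π/N = 485.34 s = 8.0890 min ≈ 8.09 min.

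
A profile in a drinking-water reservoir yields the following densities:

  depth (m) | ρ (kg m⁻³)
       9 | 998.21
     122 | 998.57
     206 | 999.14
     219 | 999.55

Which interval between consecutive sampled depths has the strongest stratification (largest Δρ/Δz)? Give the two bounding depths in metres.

206–219 m

Compute the density gradient over each adjacent pair:
  9–122 m: Δρ/Δz = 0.36/113 = 3.2 × 10⁻³ kg m⁻⁴
  122–206 m: Δρ/Δz = 0.57/84 = 6.8 × 10⁻³ kg m⁻⁴
  206–219 m: Δρ/Δz = 0.41/13 = 0.032 kg m⁻⁴
The largest gradient is in the 206–219 m interval — the pycnocline.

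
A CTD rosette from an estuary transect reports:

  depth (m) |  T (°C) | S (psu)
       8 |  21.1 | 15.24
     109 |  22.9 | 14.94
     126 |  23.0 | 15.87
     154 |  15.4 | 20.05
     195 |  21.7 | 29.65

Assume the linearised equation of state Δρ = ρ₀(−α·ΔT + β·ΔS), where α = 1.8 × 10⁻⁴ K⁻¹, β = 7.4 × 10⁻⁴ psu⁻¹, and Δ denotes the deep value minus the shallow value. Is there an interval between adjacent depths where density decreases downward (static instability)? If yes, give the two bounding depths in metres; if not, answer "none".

8–109 m

Evaluate Δρ/ρ₀ = −αΔT + βΔS across each adjacent pair:
  8–109 m: −αΔT+βΔS = −(1.8 × 10⁻⁴)(+1.8)+(7.4 × 10⁻⁴)(-0.30) = -5.5 × 10⁻⁴ → UNSTABLE
  109–126 m: −αΔT+βΔS = −(1.8 × 10⁻⁴)(+0.1)+(7.4 × 10⁻⁴)(+0.93) = 6.7 × 10⁻⁴ → stable
  126–154 m: −αΔT+βΔS = −(1.8 × 10⁻⁴)(-7.6)+(7.4 × 10⁻⁴)(+4.18) = 4.5 × 10⁻³ → stable
  154–195 m: −αΔT+βΔS = −(1.8 × 10⁻⁴)(+6.3)+(7.4 × 10⁻⁴)(+9.60) = 6.0 × 10⁻³ → stable
The 8–109 m interval has Δρ < 0: lighter water underlies denser water.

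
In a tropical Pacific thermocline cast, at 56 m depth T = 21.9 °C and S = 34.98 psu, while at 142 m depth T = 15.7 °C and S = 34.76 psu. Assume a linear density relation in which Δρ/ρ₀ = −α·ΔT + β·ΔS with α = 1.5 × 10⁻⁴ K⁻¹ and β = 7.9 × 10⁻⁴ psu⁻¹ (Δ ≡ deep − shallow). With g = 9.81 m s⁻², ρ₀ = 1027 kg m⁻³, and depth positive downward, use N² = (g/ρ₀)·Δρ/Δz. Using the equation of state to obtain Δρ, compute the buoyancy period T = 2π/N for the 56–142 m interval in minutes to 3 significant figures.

ΔT = -6.2 K, ΔS = -0.22 psu (deep − shallow).
Δρ/ρ₀ = −αΔT + βΔS = 9.30 × 10⁻⁴ − 1.738 × 10⁻⁴ = 7.562 × 10⁻⁴, so Δρ ≈ 0.7766 kg m⁻³.
N² = (g/ρ₀)·Δρ/Δz = g·(Δρ/ρ₀)/Δz = 9.81 × 7.562 × 10⁻⁴ / 86 = 8.6260 × 10⁻⁵ s⁻².
N = √(8.6260 × 10⁻⁵) = 9.2876 × 10⁻³ rad s⁻¹ → T = 2π/N = 676.51 s = 11.275 min ≈ 11.3 min.

11.3 min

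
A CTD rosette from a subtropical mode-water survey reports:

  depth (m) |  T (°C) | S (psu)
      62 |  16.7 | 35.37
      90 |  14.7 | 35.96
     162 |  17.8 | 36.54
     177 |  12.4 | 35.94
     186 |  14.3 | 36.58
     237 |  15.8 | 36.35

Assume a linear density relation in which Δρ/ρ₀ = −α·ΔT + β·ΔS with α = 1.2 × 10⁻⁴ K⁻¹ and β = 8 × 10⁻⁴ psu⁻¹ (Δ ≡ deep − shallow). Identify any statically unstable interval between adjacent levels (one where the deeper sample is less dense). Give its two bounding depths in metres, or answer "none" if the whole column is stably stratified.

186–237 m

Evaluate Δρ/ρ₀ = −αΔT + βΔS across each adjacent pair:
  62–90 m: −αΔT+βΔS = −(1.2 × 10⁻⁴)(-2.0)+(8 × 10⁻⁴)(+0.59) = 7.1 × 10⁻⁴ → stable
  90–162 m: −αΔT+βΔS = −(1.2 × 10⁻⁴)(+3.1)+(8 × 10⁻⁴)(+0.58) = 9.2 × 10⁻⁵ → stable
  162–177 m: −αΔT+βΔS = −(1.2 × 10⁻⁴)(-5.4)+(8 × 10⁻⁴)(-0.60) = 1.7 × 10⁻⁴ → stable
  177–186 m: −αΔT+βΔS = −(1.2 × 10⁻⁴)(+1.9)+(8 × 10⁻⁴)(+0.64) = 2.8 × 10⁻⁴ → stable
  186–237 m: −αΔT+βΔS = −(1.2 × 10⁻⁴)(+1.5)+(8 × 10⁻⁴)(-0.23) = -3.6 × 10⁻⁴ → UNSTABLE
The 186–237 m interval has Δρ < 0: lighter water underlies denser water.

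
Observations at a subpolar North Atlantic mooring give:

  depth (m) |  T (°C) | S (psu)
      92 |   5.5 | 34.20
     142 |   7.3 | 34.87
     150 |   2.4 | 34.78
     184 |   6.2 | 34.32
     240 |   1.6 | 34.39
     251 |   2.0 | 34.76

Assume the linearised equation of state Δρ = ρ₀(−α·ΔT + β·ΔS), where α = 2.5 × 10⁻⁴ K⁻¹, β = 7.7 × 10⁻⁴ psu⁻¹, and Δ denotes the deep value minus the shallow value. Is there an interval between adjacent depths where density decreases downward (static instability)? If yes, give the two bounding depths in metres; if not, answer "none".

Evaluate Δρ/ρ₀ = −αΔT + βΔS across each adjacent pair:
  92–142 m: −αΔT+βΔS = −(2.5 × 10⁻⁴)(+1.8)+(7.7 × 10⁻⁴)(+0.67) = 6.6 × 10⁻⁵ → stable
  142–150 m: −αΔT+βΔS = −(2.5 × 10⁻⁴)(-4.9)+(7.7 × 10⁻⁴)(-0.09) = 1.2 × 10⁻³ → stable
  150–184 m: −αΔT+βΔS = −(2.5 × 10⁻⁴)(+3.8)+(7.7 × 10⁻⁴)(-0.46) = -1.3 × 10⁻³ → UNSTABLE
  184–240 m: −αΔT+βΔS = −(2.5 × 10⁻⁴)(-4.6)+(7.7 × 10⁻⁴)(+0.07) = 1.2 × 10⁻³ → stable
  240–251 m: −αΔT+βΔS = −(2.5 × 10⁻⁴)(+0.4)+(7.7 × 10⁻⁴)(+0.37) = 1.8 × 10⁻⁴ → stable
The 150–184 m interval has Δρ < 0: lighter water underlies denser water.

150–184 m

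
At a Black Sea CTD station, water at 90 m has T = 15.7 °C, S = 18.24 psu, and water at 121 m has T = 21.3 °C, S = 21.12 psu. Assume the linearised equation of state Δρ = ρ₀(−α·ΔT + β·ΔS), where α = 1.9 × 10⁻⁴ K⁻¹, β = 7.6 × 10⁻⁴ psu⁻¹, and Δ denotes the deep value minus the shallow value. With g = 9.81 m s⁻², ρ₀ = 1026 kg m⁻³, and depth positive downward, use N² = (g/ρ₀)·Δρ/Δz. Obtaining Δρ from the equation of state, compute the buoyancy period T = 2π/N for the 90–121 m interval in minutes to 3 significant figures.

ΔT = +5.6 K, ΔS = +2.88 psu (deep − shallow).
Δρ/ρ₀ = −αΔT + βΔS = -1.064 × 10⁻³ + 2.1888 × 10⁻³ = 1.1248 × 10⁻³, so Δρ ≈ 1.154 kg m⁻³.
N² = (g/ρ₀)·Δρ/Δz = g·(Δρ/ρ₀)/Δz = 9.81 × 1.1248 × 10⁻³ / 31 = 3.5594 × 10⁻⁴ s⁻².
N = √(3.5594 × 10⁻⁴) = 0.018866 rad s⁻¹ → T = 2π/N = 333.04 s = 5.5507 min ≈ 5.55 min.

5.55 min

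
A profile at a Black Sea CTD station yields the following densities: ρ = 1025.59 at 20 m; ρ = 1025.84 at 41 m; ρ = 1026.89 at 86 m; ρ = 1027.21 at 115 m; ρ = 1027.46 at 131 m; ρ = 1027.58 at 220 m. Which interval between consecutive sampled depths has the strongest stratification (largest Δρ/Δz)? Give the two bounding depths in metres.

Compute the density gradient over each adjacent pair:
  20–41 m: Δρ/Δz = 0.25/21 = 0.012 kg m⁻⁴
  41–86 m: Δρ/Δz = 1.05/45 = 0.023 kg m⁻⁴
  86–115 m: Δρ/Δz = 0.32/29 = 0.011 kg m⁻⁴
  115–131 m: Δρ/Δz = 0.25/16 = 0.016 kg m⁻⁴
  131–220 m: Δρ/Δz = 0.12/89 = 1.3 × 10⁻³ kg m⁻⁴
The largest gradient is in the 41–86 m interval — the pycnocline.

41–86 m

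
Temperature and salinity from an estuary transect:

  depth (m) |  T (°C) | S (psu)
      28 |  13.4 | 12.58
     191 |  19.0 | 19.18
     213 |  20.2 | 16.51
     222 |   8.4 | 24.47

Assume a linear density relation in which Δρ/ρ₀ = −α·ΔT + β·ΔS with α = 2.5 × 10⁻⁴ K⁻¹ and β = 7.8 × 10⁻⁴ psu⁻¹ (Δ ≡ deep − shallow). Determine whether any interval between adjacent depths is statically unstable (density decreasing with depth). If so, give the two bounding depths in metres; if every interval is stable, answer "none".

191–213 m

Evaluate Δρ/ρ₀ = −αΔT + βΔS across each adjacent pair:
  28–191 m: −αΔT+βΔS = −(2.5 × 10⁻⁴)(+5.6)+(7.8 × 10⁻⁴)(+6.60) = 3.7 × 10⁻³ → stable
  191–213 m: −αΔT+βΔS = −(2.5 × 10⁻⁴)(+1.2)+(7.8 × 10⁻⁴)(-2.67) = -2.4 × 10⁻³ → UNSTABLE
  213–222 m: −αΔT+βΔS = −(2.5 × 10⁻⁴)(-11.8)+(7.8 × 10⁻⁴)(+7.96) = 9.2 × 10⁻³ → stable
The 191–213 m interval has Δρ < 0: lighter water underlies denser water.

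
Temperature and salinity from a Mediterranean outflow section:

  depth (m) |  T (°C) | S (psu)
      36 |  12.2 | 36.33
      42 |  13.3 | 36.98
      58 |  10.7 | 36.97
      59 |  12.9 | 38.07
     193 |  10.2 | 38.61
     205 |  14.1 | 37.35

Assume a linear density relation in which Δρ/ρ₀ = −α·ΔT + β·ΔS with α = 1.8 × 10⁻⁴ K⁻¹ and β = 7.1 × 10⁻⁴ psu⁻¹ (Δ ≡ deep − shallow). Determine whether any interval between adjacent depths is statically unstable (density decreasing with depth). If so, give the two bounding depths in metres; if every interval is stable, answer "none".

193–205 m

Evaluate Δρ/ρ₀ = −αΔT + βΔS across each adjacent pair:
  36–42 m: −αΔT+βΔS = −(1.8 × 10⁻⁴)(+1.1)+(7.1 × 10⁻⁴)(+0.65) = 2.6 × 10⁻⁴ → stable
  42–58 m: −αΔT+βΔS = −(1.8 × 10⁻⁴)(-2.6)+(7.1 × 10⁻⁴)(-0.01) = 4.6 × 10⁻⁴ → stable
  58–59 m: −αΔT+βΔS = −(1.8 × 10⁻⁴)(+2.2)+(7.1 × 10⁻⁴)(+1.10) = 3.9 × 10⁻⁴ → stable
  59–193 m: −αΔT+βΔS = −(1.8 × 10⁻⁴)(-2.7)+(7.1 × 10⁻⁴)(+0.54) = 8.7 × 10⁻⁴ → stable
  193–205 m: −αΔT+βΔS = −(1.8 × 10⁻⁴)(+3.9)+(7.1 × 10⁻⁴)(-1.26) = -1.6 × 10⁻³ → UNSTABLE
The 193–205 m interval has Δρ < 0: lighter water underlies denser water.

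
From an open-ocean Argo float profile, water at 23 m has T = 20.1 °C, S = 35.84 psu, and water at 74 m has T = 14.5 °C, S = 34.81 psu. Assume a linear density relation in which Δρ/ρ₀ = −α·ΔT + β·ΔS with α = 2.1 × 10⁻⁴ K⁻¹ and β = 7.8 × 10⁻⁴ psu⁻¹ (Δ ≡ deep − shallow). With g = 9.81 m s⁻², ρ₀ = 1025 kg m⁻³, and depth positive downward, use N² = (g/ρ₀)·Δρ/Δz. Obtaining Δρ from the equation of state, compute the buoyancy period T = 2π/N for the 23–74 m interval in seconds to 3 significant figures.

ΔT = -5.6 K, ΔS = -1.03 psu (deep − shallow).
Δρ/ρ₀ = −αΔT + βΔS = 1.176 × 10⁻³ − 8.034 × 10⁻⁴ = 3.726 × 10⁻⁴, so Δρ ≈ 0.3819 kg m⁻³.
N² = (g/ρ₀)·Δρ/Δz = g·(Δρ/ρ₀)/Δz = 9.81 × 3.726 × 10⁻⁴ / 51 = 7.1671 × 10⁻⁵ s⁻².
N = √(7.1671 × 10⁻⁵) = 8.4659 × 10⁻³ rad s⁻¹ → T = 2π/N = 742.18 s ≈ 742 s.

742 s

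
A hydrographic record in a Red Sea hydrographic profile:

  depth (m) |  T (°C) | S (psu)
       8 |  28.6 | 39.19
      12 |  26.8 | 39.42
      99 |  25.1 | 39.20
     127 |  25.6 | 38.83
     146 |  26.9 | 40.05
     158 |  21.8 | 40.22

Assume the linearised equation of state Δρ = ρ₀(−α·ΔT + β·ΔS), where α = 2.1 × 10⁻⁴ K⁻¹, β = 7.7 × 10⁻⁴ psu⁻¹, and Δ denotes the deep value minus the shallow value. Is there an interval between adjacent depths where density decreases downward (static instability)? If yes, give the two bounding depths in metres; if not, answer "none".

Evaluate Δρ/ρ₀ = −αΔT + βΔS across each adjacent pair:
  8–12 m: −αΔT+βΔS = −(2.1 × 10⁻⁴)(-1.8)+(7.7 × 10⁻⁴)(+0.23) = 5.6 × 10⁻⁴ → stable
  12–99 m: −αΔT+βΔS = −(2.1 × 10⁻⁴)(-1.7)+(7.7 × 10⁻⁴)(-0.22) = 1.9 × 10⁻⁴ → stable
  99–127 m: −αΔT+βΔS = −(2.1 × 10⁻⁴)(+0.5)+(7.7 × 10⁻⁴)(-0.37) = -3.9 × 10⁻⁴ → UNSTABLE
  127–146 m: −αΔT+βΔS = −(2.1 × 10⁻⁴)(+1.3)+(7.7 × 10⁻⁴)(+1.22) = 6.7 × 10⁻⁴ → stable
  146–158 m: −αΔT+βΔS = −(2.1 × 10⁻⁴)(-5.1)+(7.7 × 10⁻⁴)(+0.17) = 1.2 × 10⁻³ → stable
The 99–127 m interval has Δρ < 0: lighter water underlies denser water.

99–127 m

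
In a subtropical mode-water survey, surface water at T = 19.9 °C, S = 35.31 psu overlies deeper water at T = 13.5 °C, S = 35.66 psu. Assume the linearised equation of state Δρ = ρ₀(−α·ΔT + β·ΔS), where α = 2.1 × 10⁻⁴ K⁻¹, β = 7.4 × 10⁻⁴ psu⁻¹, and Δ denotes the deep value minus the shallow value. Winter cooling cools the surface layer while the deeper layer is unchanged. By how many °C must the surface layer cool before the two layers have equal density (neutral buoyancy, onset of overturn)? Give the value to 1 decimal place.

Neutral buoyancy requires Δρ = 0, i.e. −α(T_deep − T_surf′) + β(S_deep − S_surf) = 0.
T_surf′ = T_deep − (β/α)·ΔS = 13.5 − (7.4 × 10⁻⁴/2.1 × 10⁻⁴)·(+0.35) = 12.267 °C.
Cooling required: 19.9 − (12.267) = 7.633 °C.

7.6 °C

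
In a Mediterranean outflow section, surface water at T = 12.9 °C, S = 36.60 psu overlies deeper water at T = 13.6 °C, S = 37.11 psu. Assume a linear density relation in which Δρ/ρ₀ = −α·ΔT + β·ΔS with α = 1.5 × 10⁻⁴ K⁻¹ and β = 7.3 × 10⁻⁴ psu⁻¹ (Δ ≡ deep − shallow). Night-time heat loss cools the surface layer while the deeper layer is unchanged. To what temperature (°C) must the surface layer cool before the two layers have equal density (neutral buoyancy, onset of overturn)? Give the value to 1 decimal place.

Neutral buoyancy requires Δρ = 0, i.e. −α(T_deep − T_surf′) + β(S_deep − S_surf) = 0.
T_surf′ = T_deep − (β/α)·ΔS = 13.6 − (7.3 × 10⁻⁴/1.5 × 10⁻⁴)·(+0.51) = 11.118 °C.
Cooling required: 12.9 − (11.118) = 1.782 °C.

11.1 °C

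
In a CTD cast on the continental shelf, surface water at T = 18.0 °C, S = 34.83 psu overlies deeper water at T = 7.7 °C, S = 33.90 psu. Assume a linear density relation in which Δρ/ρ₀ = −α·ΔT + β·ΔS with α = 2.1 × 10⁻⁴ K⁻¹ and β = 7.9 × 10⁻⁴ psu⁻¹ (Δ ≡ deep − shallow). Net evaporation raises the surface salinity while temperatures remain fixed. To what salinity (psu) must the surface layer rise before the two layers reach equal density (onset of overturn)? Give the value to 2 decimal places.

36.64 psu

Neutral buoyancy requires −α(T_deep − T_surf) + β(S_deep − S_surf′) = 0.
S_surf′ = S_deep − (α/β)·ΔT = 33.90 − (2.1 × 10⁻⁴/7.9 × 10⁻⁴)·(-10.3) = 36.6380 psu.
Increase required: 36.6380 − 34.83 = 1.8080 psu.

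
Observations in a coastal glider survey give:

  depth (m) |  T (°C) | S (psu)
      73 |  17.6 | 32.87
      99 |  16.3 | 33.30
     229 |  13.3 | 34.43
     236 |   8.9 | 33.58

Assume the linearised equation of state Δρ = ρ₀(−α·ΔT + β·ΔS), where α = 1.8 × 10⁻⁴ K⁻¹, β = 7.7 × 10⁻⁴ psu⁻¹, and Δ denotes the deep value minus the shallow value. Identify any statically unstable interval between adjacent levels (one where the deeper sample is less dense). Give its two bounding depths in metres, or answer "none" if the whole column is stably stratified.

Evaluate Δρ/ρ₀ = −αΔT + βΔS across each adjacent pair:
  73–99 m: −αΔT+βΔS = −(1.8 × 10⁻⁴)(-1.3)+(7.7 × 10⁻⁴)(+0.43) = 5.7 × 10⁻⁴ → stable
  99–229 m: −αΔT+βΔS = −(1.8 × 10⁻⁴)(-3.0)+(7.7 × 10⁻⁴)(+1.13) = 1.4 × 10⁻³ → stable
  229–236 m: −αΔT+βΔS = −(1.8 × 10⁻⁴)(-4.4)+(7.7 × 10⁻⁴)(-0.85) = 1.4 × 10⁻⁴ → stable
Every interval has Δρ > 0: the column is stably stratified throughout.

none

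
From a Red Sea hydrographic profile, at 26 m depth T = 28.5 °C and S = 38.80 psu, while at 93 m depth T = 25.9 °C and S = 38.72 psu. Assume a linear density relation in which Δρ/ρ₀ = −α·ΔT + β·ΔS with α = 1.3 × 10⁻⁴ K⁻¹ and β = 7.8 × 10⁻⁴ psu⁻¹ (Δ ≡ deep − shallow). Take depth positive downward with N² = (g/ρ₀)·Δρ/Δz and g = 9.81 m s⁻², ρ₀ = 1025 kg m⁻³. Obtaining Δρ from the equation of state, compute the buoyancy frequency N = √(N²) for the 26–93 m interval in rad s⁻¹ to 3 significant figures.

6.35 × 10⁻³ rad s⁻¹

ΔT = -2.6 K, ΔS = -0.08 psu (deep − shallow).
Δρ/ρ₀ = −αΔT + βΔS = 3.38 × 10⁻⁴ − 6.24 × 10⁻⁵ = 2.756 × 10⁻⁴, so Δρ ≈ 0.2825 kg m⁻³.
N² = (g/ρ₀)·Δρ/Δz = g·(Δρ/ρ₀)/Δz = 9.81 × 2.756 × 10⁻⁴ / 67 = 4.0353 × 10⁻⁵ s⁻².
N = √(4.0353 × 10⁻⁵) = 6.3524 × 10⁻³ rad s⁻¹ ≈ 6.35 × 10⁻³ rad s⁻¹.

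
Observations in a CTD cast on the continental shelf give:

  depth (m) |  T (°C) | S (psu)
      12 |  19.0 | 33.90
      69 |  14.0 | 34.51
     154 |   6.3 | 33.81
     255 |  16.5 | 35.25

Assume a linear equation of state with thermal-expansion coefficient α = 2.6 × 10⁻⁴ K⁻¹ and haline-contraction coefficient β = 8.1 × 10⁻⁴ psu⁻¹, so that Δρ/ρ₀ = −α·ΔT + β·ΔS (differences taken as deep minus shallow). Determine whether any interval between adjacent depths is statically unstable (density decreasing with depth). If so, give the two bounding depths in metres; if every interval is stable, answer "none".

Evaluate Δρ/ρ₀ = −αΔT + βΔS across each adjacent pair:
  12–69 m: −αΔT+βΔS = −(2.6 × 10⁻⁴)(-5.0)+(8.1 × 10⁻⁴)(+0.61) = 1.8 × 10⁻³ → stable
  69–154 m: −αΔT+βΔS = −(2.6 × 10⁻⁴)(-7.7)+(8.1 × 10⁻⁴)(-0.70) = 1.4 × 10⁻³ → stable
  154–255 m: −αΔT+βΔS = −(2.6 × 10⁻⁴)(+10.2)+(8.1 × 10⁻⁴)(+1.44) = -1.5 × 10⁻³ → UNSTABLE
The 154–255 m interval has Δρ < 0: lighter water underlies denser water.

154–255 m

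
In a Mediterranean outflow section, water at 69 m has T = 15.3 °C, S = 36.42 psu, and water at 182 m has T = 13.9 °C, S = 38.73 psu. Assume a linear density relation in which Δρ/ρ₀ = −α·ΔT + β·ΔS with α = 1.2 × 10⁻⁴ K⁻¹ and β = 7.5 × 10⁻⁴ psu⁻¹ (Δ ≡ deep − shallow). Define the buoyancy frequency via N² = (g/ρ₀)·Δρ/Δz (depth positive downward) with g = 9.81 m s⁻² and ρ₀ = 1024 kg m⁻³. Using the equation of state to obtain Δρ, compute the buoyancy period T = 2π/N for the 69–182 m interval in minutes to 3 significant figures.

8.15 min

ΔT = -1.4 K, ΔS = +2.31 psu (deep − shallow).
Δρ/ρ₀ = −αΔT + βΔS = 1.68 × 10⁻⁴ + 1.7325 × 10⁻³ = 1.9005 × 10⁻³, so Δρ ≈ 1.946 kg m⁻³.
N² = (g/ρ₀)·Δρ/Δz = g·(Δρ/ρ₀)/Δz = 9.81 × 1.9005 × 10⁻³ / 113 = 1.6499 × 10⁻⁴ s⁻².
N = √(1.6499 × 10⁻⁴) = 0.012845 rad s⁻¹ → T = 2π/N = 489.15 s = 8.1525 min ≈ 8.15 min.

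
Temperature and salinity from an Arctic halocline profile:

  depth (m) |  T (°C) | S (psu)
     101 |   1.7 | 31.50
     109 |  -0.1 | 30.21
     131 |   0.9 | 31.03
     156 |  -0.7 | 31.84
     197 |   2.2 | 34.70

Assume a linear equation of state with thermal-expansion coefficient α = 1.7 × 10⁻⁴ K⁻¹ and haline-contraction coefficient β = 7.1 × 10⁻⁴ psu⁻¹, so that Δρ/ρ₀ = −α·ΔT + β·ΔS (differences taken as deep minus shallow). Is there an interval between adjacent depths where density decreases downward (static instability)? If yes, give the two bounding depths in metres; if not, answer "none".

101–109 m

Evaluate Δρ/ρ₀ = −αΔT + βΔS across each adjacent pair:
  101–109 m: −αΔT+βΔS = −(1.7 × 10⁻⁴)(-1.8)+(7.1 × 10⁻⁴)(-1.29) = -6.1 × 10⁻⁴ → UNSTABLE
  109–131 m: −αΔT+βΔS = −(1.7 × 10⁻⁴)(+1.0)+(7.1 × 10⁻⁴)(+0.82) = 4.1 × 10⁻⁴ → stable
  131–156 m: −αΔT+βΔS = −(1.7 × 10⁻⁴)(-1.6)+(7.1 × 10⁻⁴)(+0.81) = 8.5 × 10⁻⁴ → stable
  156–197 m: −αΔT+βΔS = −(1.7 × 10⁻⁴)(+2.9)+(7.1 × 10⁻⁴)(+2.86) = 1.5 × 10⁻³ → stable
The 101–109 m interval has Δρ < 0: lighter water underlies denser water.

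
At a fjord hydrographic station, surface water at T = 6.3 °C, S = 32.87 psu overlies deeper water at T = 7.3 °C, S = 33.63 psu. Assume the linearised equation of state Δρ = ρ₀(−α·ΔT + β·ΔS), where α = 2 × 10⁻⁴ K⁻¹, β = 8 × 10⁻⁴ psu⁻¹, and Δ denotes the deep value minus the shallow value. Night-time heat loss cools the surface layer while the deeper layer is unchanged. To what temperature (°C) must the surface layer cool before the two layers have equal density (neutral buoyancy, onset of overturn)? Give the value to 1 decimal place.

Neutral buoyancy requires Δρ = 0, i.e. −α(T_deep − T_surf′) + β(S_deep − S_surf) = 0.
T_surf′ = T_deep − (β/α)·ΔS = 7.3 − (8 × 10⁻⁴/2 × 10⁻⁴)·(+0.76) = 4.260 °C.
Cooling required: 6.3 − (4.260) = 2.040 °C.

4.3 °C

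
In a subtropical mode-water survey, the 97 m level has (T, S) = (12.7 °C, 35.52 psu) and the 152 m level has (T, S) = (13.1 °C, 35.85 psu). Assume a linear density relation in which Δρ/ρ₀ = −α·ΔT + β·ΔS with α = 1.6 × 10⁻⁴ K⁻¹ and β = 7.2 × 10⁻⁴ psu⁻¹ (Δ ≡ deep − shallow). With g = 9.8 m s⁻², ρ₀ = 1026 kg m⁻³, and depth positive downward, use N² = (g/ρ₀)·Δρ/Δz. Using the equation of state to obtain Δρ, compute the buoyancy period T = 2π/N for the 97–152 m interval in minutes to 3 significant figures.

18.8 min

ΔT = +0.4 K, ΔS = +0.33 psu (deep − shallow).
Δρ/ρ₀ = −αΔT + βΔS = -6.40 × 10⁻⁵ + 2.376 × 10⁻⁴ = 1.736 × 10⁻⁴, so Δρ ≈ 0.1781 kg m⁻³.
N² = (g/ρ₀)·Δρ/Δz = g·(Δρ/ρ₀)/Δz = 9.8 × 1.736 × 10⁻⁴ / 55 = 3.0932 × 10⁻⁵ s⁻².
N = √(3.0932 × 10⁻⁵) = 5.5617 × 10⁻³ rad s⁻¹ → T = 2π/N = 1.1297 × 10³ s = 18.828 min ≈ 18.8 min.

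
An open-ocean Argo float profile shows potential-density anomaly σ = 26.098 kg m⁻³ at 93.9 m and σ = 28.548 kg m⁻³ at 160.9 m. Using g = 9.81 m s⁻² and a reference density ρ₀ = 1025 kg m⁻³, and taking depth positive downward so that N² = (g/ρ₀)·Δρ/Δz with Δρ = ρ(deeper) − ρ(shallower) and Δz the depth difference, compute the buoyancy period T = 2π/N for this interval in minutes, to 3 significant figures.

Δρ = 1028.548 − 1026.098 = 2.450 kg m⁻³ over Δz = 160.9 − 93.9 = 67 m.
N² = (9.81/1025) × (2.450/67) = 3.4997 × 10⁻⁴ s⁻².
N = √(3.4997 × 10⁻⁴) = 0.018707 rad s⁻¹, so T = 2π/N = 335.87 s = 5.5978 min ≈ 5.60 min.

5.60 min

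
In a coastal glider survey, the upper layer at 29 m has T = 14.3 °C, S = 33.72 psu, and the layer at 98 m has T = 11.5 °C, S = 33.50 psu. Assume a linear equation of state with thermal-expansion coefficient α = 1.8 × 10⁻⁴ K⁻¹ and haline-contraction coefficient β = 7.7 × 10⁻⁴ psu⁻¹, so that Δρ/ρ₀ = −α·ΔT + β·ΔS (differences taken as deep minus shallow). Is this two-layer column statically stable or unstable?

stable

ΔT = 11.5 − 14.3 = -2.8 K and ΔS = 33.50 − 33.72 = -0.22 psu (deep − shallow).
−αΔT = 5.04 × 10⁻⁴; βΔS = -1.694 × 10⁻⁴; sum Δρ/ρ₀ = 3.346 × 10⁻⁴.
Δρ/ρ₀ > 0, so Δρ > 0: deeper water is denser → statically stable.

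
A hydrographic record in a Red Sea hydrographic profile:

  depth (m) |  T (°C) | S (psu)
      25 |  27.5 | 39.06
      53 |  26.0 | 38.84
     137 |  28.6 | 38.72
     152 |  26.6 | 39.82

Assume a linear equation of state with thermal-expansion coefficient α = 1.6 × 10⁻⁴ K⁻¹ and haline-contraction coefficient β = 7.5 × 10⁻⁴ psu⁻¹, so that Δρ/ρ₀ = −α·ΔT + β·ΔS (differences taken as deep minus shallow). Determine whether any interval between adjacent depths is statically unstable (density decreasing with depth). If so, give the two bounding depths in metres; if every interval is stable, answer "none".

Evaluate Δρ/ρ₀ = −αΔT + βΔS across each adjacent pair:
  25–53 m: −αΔT+βΔS = −(1.6 × 10⁻⁴)(-1.5)+(7.5 × 10⁻⁴)(-0.22) = 7.5 × 10⁻⁵ → stable
  53–137 m: −αΔT+βΔS = −(1.6 × 10⁻⁴)(+2.6)+(7.5 × 10⁻⁴)(-0.12) = -5.1 × 10⁻⁴ → UNSTABLE
  137–152 m: −αΔT+βΔS = −(1.6 × 10⁻⁴)(-2.0)+(7.5 × 10⁻⁴)(+1.10) = 1.1 × 10⁻³ → stable
The 53–137 m interval has Δρ < 0: lighter water underlies denser water.

53–137 m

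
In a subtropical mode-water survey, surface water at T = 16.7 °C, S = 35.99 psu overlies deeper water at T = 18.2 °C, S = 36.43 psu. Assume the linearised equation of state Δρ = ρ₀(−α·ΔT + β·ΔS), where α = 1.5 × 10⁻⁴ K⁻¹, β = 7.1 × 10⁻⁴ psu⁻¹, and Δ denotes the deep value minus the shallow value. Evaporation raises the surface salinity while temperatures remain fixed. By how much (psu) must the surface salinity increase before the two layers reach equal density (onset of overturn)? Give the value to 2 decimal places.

0.12 psu

Neutral buoyancy requires −α(T_deep − T_surf) + β(S_deep − S_surf′) = 0.
S_surf′ = S_deep − (α/β)·ΔT = 36.43 − (1.5 × 10⁻⁴/7.1 × 10⁻⁴)·(+1.5) = 36.1131 psu.
Increase required: 36.1131 − 35.99 = 0.1231 psu.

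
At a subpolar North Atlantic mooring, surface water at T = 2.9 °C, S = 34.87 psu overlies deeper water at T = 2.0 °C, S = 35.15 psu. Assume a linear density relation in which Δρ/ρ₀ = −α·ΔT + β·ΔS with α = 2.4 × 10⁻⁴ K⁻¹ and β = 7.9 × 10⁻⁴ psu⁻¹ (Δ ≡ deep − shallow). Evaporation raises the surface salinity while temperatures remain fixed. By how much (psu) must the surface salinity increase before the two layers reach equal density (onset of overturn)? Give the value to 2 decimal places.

Neutral buoyancy requires −α(T_deep − T_surf) + β(S_deep − S_surf′) = 0.
S_surf′ = S_deep − (α/β)·ΔT = 35.15 − (2.4 × 10⁻⁴/7.9 × 10⁻⁴)·(-0.9) = 35.4234 psu.
Increase required: 35.4234 − 34.87 = 0.5534 psu.

0.55 psu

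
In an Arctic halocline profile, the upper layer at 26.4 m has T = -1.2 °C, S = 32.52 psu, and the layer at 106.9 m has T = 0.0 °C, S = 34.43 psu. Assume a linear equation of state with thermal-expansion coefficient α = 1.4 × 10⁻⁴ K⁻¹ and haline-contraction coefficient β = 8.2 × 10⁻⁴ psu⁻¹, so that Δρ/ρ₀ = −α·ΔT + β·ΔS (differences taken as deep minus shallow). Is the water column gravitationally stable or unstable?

stable

ΔT = 0.0 − -1.2 = +1.2 K and ΔS = 34.43 − 32.52 = +1.91 psu (deep − shallow).
−αΔT = -1.68 × 10⁻⁴; βΔS = 1.5662 × 10⁻³; sum Δρ/ρ₀ = 1.3982 × 10⁻³.
Δρ/ρ₀ > 0, so Δρ > 0: deeper water is denser → statically stable.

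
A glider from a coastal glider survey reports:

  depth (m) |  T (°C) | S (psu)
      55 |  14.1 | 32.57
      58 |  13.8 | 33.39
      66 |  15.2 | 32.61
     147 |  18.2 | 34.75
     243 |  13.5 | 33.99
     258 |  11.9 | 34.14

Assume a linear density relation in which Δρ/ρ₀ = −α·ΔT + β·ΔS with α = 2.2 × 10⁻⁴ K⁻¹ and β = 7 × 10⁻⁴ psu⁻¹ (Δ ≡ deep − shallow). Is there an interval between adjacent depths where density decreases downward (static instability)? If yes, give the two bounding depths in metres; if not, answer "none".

58–66 m

Evaluate Δρ/ρ₀ = −αΔT + βΔS across each adjacent pair:
  55–58 m: −αΔT+βΔS = −(2.2 × 10⁻⁴)(-0.3)+(7 × 10⁻⁴)(+0.82) = 6.4 × 10⁻⁴ → stable
  58–66 m: −αΔT+βΔS = −(2.2 × 10⁻⁴)(+1.4)+(7 × 10⁻⁴)(-0.78) = -8.5 × 10⁻⁴ → UNSTABLE
  66–147 m: −αΔT+βΔS = −(2.2 × 10⁻⁴)(+3.0)+(7 × 10⁻⁴)(+2.14) = 8.4 × 10⁻⁴ → stable
  147–243 m: −αΔT+βΔS = −(2.2 × 10⁻⁴)(-4.7)+(7 × 10⁻⁴)(-0.76) = 5.0 × 10⁻⁴ → stable
  243–258 m: −αΔT+βΔS = −(2.2 × 10⁻⁴)(-1.6)+(7 × 10⁻⁴)(+0.15) = 4.6 × 10⁻⁴ → stable
The 58–66 m interval has Δρ < 0: lighter water underlies denser water.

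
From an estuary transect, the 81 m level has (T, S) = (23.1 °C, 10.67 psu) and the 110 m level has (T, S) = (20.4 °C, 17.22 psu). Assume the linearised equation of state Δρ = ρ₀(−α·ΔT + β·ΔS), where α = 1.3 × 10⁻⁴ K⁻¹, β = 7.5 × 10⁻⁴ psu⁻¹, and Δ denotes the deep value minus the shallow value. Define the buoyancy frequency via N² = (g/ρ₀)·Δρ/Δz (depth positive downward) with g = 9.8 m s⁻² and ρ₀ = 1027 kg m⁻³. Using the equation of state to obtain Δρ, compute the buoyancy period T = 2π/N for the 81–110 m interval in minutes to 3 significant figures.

2.48 min

ΔT = -2.7 K, ΔS = +6.55 psu (deep − shallow).
Δρ/ρ₀ = −αΔT + βΔS = 3.51 × 10⁻⁴ + 4.9125 × 10⁻³ = 5.2635 × 10⁻³, so Δρ ≈ 5.406 kg m⁻³.
N² = (g/ρ₀)·Δρ/Δz = g·(Δρ/ρ₀)/Δz = 9.8 × 5.2635 × 10⁻³ / 29 = 1.7787 × 10⁻³ s⁻².
N = √(1.7787 × 10⁻³) = 0.042175 rad s⁻¹ → T = 2π/N = 148.98 s = 2.4830 min ≈ 2.48 min.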